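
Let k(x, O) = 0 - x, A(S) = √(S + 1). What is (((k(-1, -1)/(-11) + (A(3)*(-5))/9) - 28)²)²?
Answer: 69854174810161/96059601 ≈ 7.2720e+5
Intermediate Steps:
A(S) = √(1 + S)
k(x, O) = -x
(((k(-1, -1)/(-11) + (A(3)*(-5))/9) - 28)²)² = (((-1*(-1)/(-11) + (√(1 + 3)*(-5))/9) - 28)²)² = (((1*(-1/11) + (√4*(-5))*(⅑)) - 28)²)² = (((-1/11 + (2*(-5))*(⅑)) - 28)²)² = (((-1/11 - 10*⅑) - 28)²)² = (((-1/11 - 10/9) - 28)²)² = ((-119/99 - 28)²)² = ((-2891/99)²)² = (8357881/9801)² = 69854174810161/96059601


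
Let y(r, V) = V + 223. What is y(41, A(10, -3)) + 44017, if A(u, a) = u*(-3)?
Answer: 44210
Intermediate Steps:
A(u, a) = -3*u
y(r, V) = 223 + V
y(41, A(10, -3)) + 44017 = (223 - 3*10) + 44017 = (223 - 30) + 44017 = 193 + 44017 = 44210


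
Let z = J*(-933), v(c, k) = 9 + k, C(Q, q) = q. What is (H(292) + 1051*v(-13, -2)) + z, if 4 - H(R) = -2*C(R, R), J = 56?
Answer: -44303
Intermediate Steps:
z = -52248 (z = 56*(-933) = -52248)
H(R) = 4 + 2*R (H(R) = 4 - (-2)*R = 4 + 2*R)
(H(292) + 1051*v(-13, -2)) + z = ((4 + 2*292) + 1051*(9 - 2)) - 52248 = ((4 + 584) + 1051*7) - 52248 = (588 + 7357) - 52248 = 7945 - 52248 = -44303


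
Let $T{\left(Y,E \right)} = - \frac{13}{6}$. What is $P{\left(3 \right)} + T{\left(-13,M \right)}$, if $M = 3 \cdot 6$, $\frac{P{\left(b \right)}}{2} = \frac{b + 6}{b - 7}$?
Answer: $- \frac{20}{3} \approx -6.6667$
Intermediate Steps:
$P{\left(b \right)} = \frac{2 \left(6 + b\right)}{-7 + b}$ ($P{\left(b \right)} = 2 \frac{b + 6}{b - 7} = 2 \frac{6 + b}{-7 + b} = \frac{2 \left(6 + b\right)}{-7 + b}$)
$M = 18$
$T{\left(Y,E \right)} = - \frac{13}{6}$ ($T{\left(Y,E \right)} = \left(-13\right) \frac{1}{6} = - \frac{13}{6}$)
$P{\left(3 \right)} + T{\left(-13,M \right)} = \frac{2 \left(6 + 3\right)}{-7 + 3} - \frac{13}{6} = 2 \frac{1}{-4} \cdot 9 - \frac{13}{6} = 2 \left(- \frac{1}{4}\right) 9 - \frac{13}{6} = - \frac{9}{2} - \frac{13}{6} = - \frac{20}{3}$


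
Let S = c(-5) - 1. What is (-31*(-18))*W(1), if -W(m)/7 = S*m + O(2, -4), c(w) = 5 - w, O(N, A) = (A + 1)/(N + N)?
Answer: -64449/2 ≈ -32225.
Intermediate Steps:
O(N, A) = (1 + A)/(2*N) (O(N, A) = (1 + A)/((2*N)) = (1 + A)*(1/(2*N)) = (1 + A)/(2*N))
S = 9 (S = (5 - 1*(-5)) - 1 = (5 + 5) - 1 = 10 - 1 = 9)
W(m) = 21/4 - 63*m (W(m) = -7*(9*m + (1/2)*(1 - 4)/2) = -7*(9*m + (1/2)*(1/2)*(-3)) = -7*(9*m - 3/4) = -7*(-3/4 + 9*m) = 21/4 - 63*m)
(-31*(-18))*W(1) = (-31*(-18))*(21/4 - 63*1) = 558*(21/4 - 63) = 558*(-231/4) = -64449/2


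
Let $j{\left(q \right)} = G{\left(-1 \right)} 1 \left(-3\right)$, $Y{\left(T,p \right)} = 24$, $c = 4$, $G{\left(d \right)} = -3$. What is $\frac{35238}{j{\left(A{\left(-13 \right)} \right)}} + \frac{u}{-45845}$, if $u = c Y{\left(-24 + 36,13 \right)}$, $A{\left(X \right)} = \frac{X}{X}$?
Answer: $\frac{538495082}{137535} \approx 3915.3$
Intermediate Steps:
$A{\left(X \right)} = 1$
$u = 96$ ($u = 4 \cdot 24 = 96$)
$j{\left(q \right)} = 9$ ($j{\left(q \right)} = \left(-3\right) 1 \left(-3\right) = \left(-3\right) \left(-3\right) = 9$)
$\frac{35238}{j{\left(A{\left(-13 \right)} \right)}} + \frac{u}{-45845} = \frac{35238}{9} + \frac{96}{-45845} = 35238 \cdot \frac{1}{9} + 96 \left(- \frac{1}{45845}\right) = \frac{11746}{3} - \frac{96}{45845} = \frac{538495082}{137535}$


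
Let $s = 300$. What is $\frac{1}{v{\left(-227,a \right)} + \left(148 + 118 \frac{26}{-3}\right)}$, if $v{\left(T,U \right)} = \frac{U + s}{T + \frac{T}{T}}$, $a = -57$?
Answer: $- \frac{678}{593753} \approx -0.0011419$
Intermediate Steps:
$v{\left(T,U \right)} = \frac{300 + U}{1 + T}$ ($v{\left(T,U \right)} = \frac{U + 300}{T + \frac{T}{T}} = \frac{300 + U}{T + 1} = \frac{300 + U}{1 + T}$)
$\frac{1}{v{\left(-227,a \right)} + \left(148 + 118 \frac{26}{-3}\right)} = \frac{1}{\frac{300 - 57}{1 - 227} + \left(148 + 118 \frac{26}{-3}\right)} = \frac{1}{\frac{1}{-226} \cdot 243 + \left(148 + 118 \cdot 26 \left(- \frac{1}{3}\right)\right)} = \frac{1}{\left(- \frac{1}{226}\right) 243 + \left(148 + 118 \left(- \frac{26}{3}\right)\right)} = \frac{1}{- \frac{243}{226} + \left(148 - \frac{3068}{3}\right)} = \frac{1}{- \frac{243}{226} - \frac{2624}{3}} = \frac{1}{- \frac{593753}{678}} = - \frac{678}{593753}$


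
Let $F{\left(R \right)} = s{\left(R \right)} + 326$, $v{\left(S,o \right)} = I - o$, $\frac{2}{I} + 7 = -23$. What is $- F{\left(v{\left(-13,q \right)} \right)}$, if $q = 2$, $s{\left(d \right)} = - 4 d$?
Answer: $- \frac{5014}{15} \approx -334.27$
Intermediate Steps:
$I = - \frac{1}{15}$ ($I = \frac{2}{-7 - 23} = \frac{2}{-30} = 2 \left(- \frac{1}{30}\right) = - \frac{1}{15} \approx -0.066667$)
$v{\left(S,o \right)} = - \frac{1}{15} - o$
$F{\left(R \right)} = 326 - 4 R$ ($F{\left(R \right)} = - 4 R + 326 = 326 - 4 R$)
$- F{\left(v{\left(-13,q \right)} \right)} = - (326 - 4 \left(- \frac{1}{15} - 2\right)) = - (326 - - \frac{124}{15}) = - (326 + \frac{124}{15}) = \left(-1\right) \frac{5014}{15} = - \frac{5014}{15}$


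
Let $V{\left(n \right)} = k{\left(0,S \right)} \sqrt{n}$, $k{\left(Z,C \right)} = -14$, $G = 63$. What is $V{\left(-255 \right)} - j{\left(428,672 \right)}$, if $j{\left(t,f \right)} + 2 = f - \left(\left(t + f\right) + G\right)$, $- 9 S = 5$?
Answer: $493 - 14 i \sqrt{255} \approx 493.0 - 223.56 i$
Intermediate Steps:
$S = - \frac{5}{9}$ ($S = \left(- \frac{1}{9}\right) 5 = - \frac{5}{9} \approx -0.55556$)
$V{\left(n \right)} = - 14 \sqrt{n}$
$j{\left(t,f \right)} = -65 - t$ ($j{\left(t,f \right)} = -2 - \left(63 + t\right) = -65 - t$)
$V{\left(-255 \right)} - j{\left(428,672 \right)} = - 14 \sqrt{-255} - \left(-65 - 428\right) = - 14 i \sqrt{255} - \left(-65 - 428\right) = - 14 i \sqrt{255} - -493 = - 14 i \sqrt{255} + 493 = 493 - 14 i \sqrt{255}$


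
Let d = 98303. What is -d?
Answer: -98303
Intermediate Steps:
-d = -1*98303 = -98303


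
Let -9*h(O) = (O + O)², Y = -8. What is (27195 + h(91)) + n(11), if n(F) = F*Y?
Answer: 210839/9 ≈ 23427.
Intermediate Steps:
h(O) = -4*O²/9 (h(O) = -(O + O)²/9 = -4*O²/9)
n(F) = -8*F (n(F) = F*(-8) = -8*F)
(27195 + h(91)) + n(11) = (27195 - 4/9*91²) - 8*11 = (27195 - 4/9*8281) - 88 = (27195 - 33124/9) - 88 = 211631/9 - 88 = 210839/9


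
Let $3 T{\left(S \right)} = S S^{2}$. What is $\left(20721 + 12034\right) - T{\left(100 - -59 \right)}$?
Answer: $-1307138$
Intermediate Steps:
$T{\left(S \right)} = \frac{S^{3}}{3}$ ($T{\left(S \right)} = \frac{S S^{2}}{3} = \frac{S^{3}}{3}$)
$\left(20721 + 12034\right) - T{\left(100 - -59 \right)} = \left(20721 + 12034\right) - \frac{\left(100 - -59\right)^{3}}{3} = 32755 - \frac{\left(100 + 59\right)^{3}}{3} = 32755 - \frac{159^{3}}{3} = 32755 - \frac{1}{3} \cdot 4019679 = 32755 - 1339893 = -1307138$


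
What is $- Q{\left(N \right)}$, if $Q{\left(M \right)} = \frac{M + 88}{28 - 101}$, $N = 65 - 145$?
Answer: $\frac{8}{73} \approx 0.10959$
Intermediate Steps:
$N = -80$ ($N = 65 - 145 = -80$)
$Q{\left(M \right)} = - \frac{88}{73} - \frac{M}{73}$ ($Q{\left(M \right)} = \frac{88 + M}{-73} = \left(88 + M\right) \left(- \frac{1}{73}\right) = - \frac{88}{73} - \frac{M}{73}$)
$- Q{\left(N \right)} = - (- \frac{88}{73} - - \frac{80}{73}) = - (- \frac{88}{73} + \frac{80}{73}) = \left(-1\right) \left(- \frac{8}{73}\right) = \frac{8}{73}$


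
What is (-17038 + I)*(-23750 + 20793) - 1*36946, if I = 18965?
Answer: -5735085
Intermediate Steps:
(-17038 + I)*(-23750 + 20793) - 1*36946 = (-17038 + 18965)*(-23750 + 20793) - 1*36946 = 1927*(-2957) - 36946 = -5698139 - 36946 = -5735085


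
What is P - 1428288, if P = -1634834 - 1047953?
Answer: -4111075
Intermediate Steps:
P = -2682787
P - 1428288 = -2682787 - 1428288 = -4111075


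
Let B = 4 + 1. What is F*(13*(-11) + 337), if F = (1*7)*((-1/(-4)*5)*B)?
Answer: 16975/2 ≈ 8487.5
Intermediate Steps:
B = 5
F = 175/4 (F = (1*7)*((-1/(-4)*5)*5) = 7*((-1*(-¼)*5)*5) = 7*(((¼)*5)*5) = 7*((5/4)*5) = 7*(25/4) = 175/4 ≈ 43.750)
F*(13*(-11) + 337) = 175*(13*(-11) + 337)/4 = 175*(-143 + 337)/4 = (175/4)*194 = 16975/2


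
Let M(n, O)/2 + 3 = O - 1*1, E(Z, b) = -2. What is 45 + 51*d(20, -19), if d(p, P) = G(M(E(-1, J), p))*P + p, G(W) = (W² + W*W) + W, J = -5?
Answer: -2014455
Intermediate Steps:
M(n, O) = -8 + 2*O (M(n, O) = -6 + 2*(O - 1*1) = -6 + 2*(O - 1) = -6 + 2*(-1 + O) = -6 + (-2 + 2*O) = -8 + 2*O)
G(W) = W + 2*W² (G(W) = (W² + W²) + W = 2*W² + W = W + 2*W²)
d(p, P) = p + P*(-15 + 4*p)*(-8 + 2*p) (d(p, P) = ((-8 + 2*p)*(1 + 2*(-8 + 2*p)))*P + p = ((-8 + 2*p)*(1 + (-16 + 4*p)))*P + p = ((-8 + 2*p)*(-15 + 4*p))*P + p = ((-15 + 4*p)*(-8 + 2*p))*P + p = P*(-15 + 4*p)*(-8 + 2*p) + p = p + P*(-15 + 4*p)*(-8 + 2*p))
45 + 51*d(20, -19) = 45 + 51*(20 + 2*(-19)*(-15 + 4*20)*(-4 + 20)) = 45 + 51*(20 + 2*(-19)*(-15 + 80)*16) = 45 + 51*(20 + 2*(-19)*65*16) = 45 + 51*(20 - 39520) = 45 + 51*(-39500) = 45 - 2014500 = -2014455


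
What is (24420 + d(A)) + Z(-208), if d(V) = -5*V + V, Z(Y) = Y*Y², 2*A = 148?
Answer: -8974788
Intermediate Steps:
A = 74 (A = (½)*148 = 74)
Z(Y) = Y³
d(V) = -4*V
(24420 + d(A)) + Z(-208) = (24420 - 4*74) + (-208)³ = (24420 - 296) - 8998912 = 24124 - 8998912 = -8974788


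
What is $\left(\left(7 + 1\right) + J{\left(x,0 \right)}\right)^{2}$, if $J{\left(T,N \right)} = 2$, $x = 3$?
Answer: $100$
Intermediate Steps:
$\left(\left(7 + 1\right) + J{\left(x,0 \right)}\right)^{2} = \left(\left(7 + 1\right) + 2\right)^{2} = \left(8 + 2\right)^{2} = 10^{2} = 100$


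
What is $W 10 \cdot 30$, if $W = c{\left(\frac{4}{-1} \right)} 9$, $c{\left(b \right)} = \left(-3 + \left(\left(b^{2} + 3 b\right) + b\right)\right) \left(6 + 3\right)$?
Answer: $-72900$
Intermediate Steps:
$c{\left(b \right)} = -27 + 9 b^{2} + 36 b$ ($c{\left(b \right)} = \left(-3 + \left(b^{2} + 4 b\right)\right) 9 = \left(-3 + b^{2} + 4 b\right) 9 = -27 + 9 b^{2} + 36 b$)
$W = -243$ ($W = \left(-27 + 9 \left(\frac{4}{-1}\right)^{2} + 36 \frac{4}{-1}\right) 9 = \left(-27 + 9 \left(4 \left(-1\right)\right)^{2} + 36 \cdot 4 \left(-1\right)\right) 9 = \left(-27 + 9 \left(-4\right)^{2} + 36 \left(-4\right)\right) 9 = \left(-27 + 9 \cdot 16 - 144\right) 9 = \left(-27 + 144 - 144\right) 9 = \left(-27\right) 9 = -243$)
$W 10 \cdot 30 = \left(-243\right) 10 \cdot 30 = \left(-2430\right) 30 = -72900$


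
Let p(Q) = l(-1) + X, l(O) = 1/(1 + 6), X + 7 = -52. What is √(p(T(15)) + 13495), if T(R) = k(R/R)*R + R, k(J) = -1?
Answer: √658371/7 ≈ 115.91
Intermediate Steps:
X = -59 (X = -7 - 52 = -59)
l(O) = ⅐ (l(O) = 1/7 = ⅐)
T(R) = 0 (T(R) = -R + R = 0)
p(Q) = -412/7 (p(Q) = ⅐ - 59 = -412/7)
√(p(T(15)) + 13495) = √(-412/7 + 13495) = √(94053/7) = √658371/7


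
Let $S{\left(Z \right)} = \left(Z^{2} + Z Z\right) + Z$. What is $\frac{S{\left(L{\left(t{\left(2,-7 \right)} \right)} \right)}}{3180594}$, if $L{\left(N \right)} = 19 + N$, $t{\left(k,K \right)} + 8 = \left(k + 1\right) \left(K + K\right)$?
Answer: $\frac{1891}{3180594} \approx 0.00059454$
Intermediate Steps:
$t{\left(k,K \right)} = -8 + 2 K \left(1 + k\right)$ ($t{\left(k,K \right)} = -8 + \left(k + 1\right) \left(K + K\right) = -8 + \left(1 + k\right) 2 K = -8 + 2 K \left(1 + k\right)$)
$S{\left(Z \right)} = Z + 2 Z^{2}$ ($S{\left(Z \right)} = \left(Z^{2} + Z^{2}\right) + Z = 2 Z^{2} + Z = Z + 2 Z^{2}$)
$\frac{S{\left(L{\left(t{\left(2,-7 \right)} \right)} \right)}}{3180594} = \frac{\left(19 + \left(-8 + 2 \left(-7\right) + 2 \left(-7\right) 2\right)\right) \left(1 + 2 \left(19 + \left(-8 + 2 \left(-7\right) + 2 \left(-7\right) 2\right)\right)\right)}{3180594} = \left(19 - 50\right) \left(1 + 2 \left(19 - 50\right)\right) \frac{1}{3180594} = - 31 \left(1 + 2 \left(-31\right)\right) \frac{1}{3180594} = - 31 \left(1 - 62\right) \frac{1}{3180594} = \left(-31\right) \left(-61\right) \frac{1}{3180594} = 1891 \cdot \frac{1}{3180594} = \frac{1891}{3180594}$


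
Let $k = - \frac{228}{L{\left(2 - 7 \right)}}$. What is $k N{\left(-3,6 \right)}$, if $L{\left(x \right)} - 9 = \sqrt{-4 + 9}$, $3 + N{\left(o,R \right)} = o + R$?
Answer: $0$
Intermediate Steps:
$N{\left(o,R \right)} = -3 + R + o$ ($N{\left(o,R \right)} = -3 + \left(o + R\right) = -3 + \left(R + o\right) = -3 + R + o$)
$L{\left(x \right)} = 9 + \sqrt{5}$ ($L{\left(x \right)} = 9 + \sqrt{-4 + 9} = 9 + \sqrt{5}$)
$k = - \frac{228}{9 + \sqrt{5}} \approx -20.292$
$k N{\left(-3,6 \right)} = \left(-27 + 3 \sqrt{5}\right) \left(-3 + 6 - 3\right) = \left(-27 + 3 \sqrt{5}\right) 0 = 0$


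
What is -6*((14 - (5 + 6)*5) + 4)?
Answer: 222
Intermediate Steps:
-6*((14 - (5 + 6)*5) + 4) = -6*((14 - 11*5) + 4) = -6*((14 - 1*55) + 4) = -6*((14 - 55) + 4) = -6*(-41 + 4) = -6*(-37) = 222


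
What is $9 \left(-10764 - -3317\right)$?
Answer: $-67023$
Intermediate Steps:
$9 \left(-10764 - -3317\right) = 9 \left(-10764 + 3317\right) = 9 \left(-7447\right) = -67023$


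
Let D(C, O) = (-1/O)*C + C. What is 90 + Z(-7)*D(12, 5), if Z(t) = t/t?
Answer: 498/5 ≈ 99.600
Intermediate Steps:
Z(t) = 1
D(C, O) = C - C/O (D(C, O) = -C/O + C = C - C/O)
90 + Z(-7)*D(12, 5) = 90 + 1*(12 - 1*12/5) = 90 + 1*(12 - 1*12*⅕) = 90 + 1*(12 - 12/5) = 90 + 1*(48/5) = 90 + 48/5 = 498/5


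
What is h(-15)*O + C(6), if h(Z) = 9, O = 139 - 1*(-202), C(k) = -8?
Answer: 3061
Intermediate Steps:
O = 341 (O = 139 + 202 = 341)
h(-15)*O + C(6) = 9*341 - 8 = 3069 - 8 = 3061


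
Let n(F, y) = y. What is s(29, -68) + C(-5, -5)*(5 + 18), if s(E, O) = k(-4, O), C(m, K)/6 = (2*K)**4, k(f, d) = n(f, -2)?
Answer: 1379998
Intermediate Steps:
k(f, d) = -2
C(m, K) = 96*K**4 (C(m, K) = 6*(2*K)**4 = 6*(16*K**4) = 96*K**4)
s(E, O) = -2
s(29, -68) + C(-5, -5)*(5 + 18) = -2 + (96*(-5)**4)*(5 + 18) = -2 + (96*625)*23 = -2 + 60000*23 = -2 + 1380000 = 1379998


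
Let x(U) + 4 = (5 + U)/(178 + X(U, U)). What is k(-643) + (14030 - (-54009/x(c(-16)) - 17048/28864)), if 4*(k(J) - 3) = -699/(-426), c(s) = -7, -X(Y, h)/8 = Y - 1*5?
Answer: 1086698324/1953281 ≈ 556.34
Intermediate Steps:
X(Y, h) = 40 - 8*Y (X(Y, h) = -8*(Y - 1*5) = -8*(Y - 5) = -8*(-5 + Y) = 40 - 8*Y)
k(J) = 1937/568 (k(J) = 3 + (-699/(-426))/4 = 3 + (-699*(-1/426))/4 = 3 + (¼)*(233/142) = 3 + 233/568 = 1937/568)
x(U) = -4 + (5 + U)/(218 - 8*U) (x(U) = -4 + (5 + U)/(178 + (40 - 8*U)) = -4 + (5 + U)/(218 - 8*U))
k(-643) + (14030 - (-54009/x(c(-16)) - 17048/28864)) = 1937/568 + (14030 - (-54009*2*(-109 + 4*(-7))/(3*(289 - 11*(-7))) - 17048/28864)) = 1937/568 + (14030 - (-54009*2*(-109 - 28)/(3*(289 + 77)) - 17048*1/28864)) = 1937/568 + (14030 - (-54009/((3/2)*366/(-137)) - 2131/3608)) = 1937/568 + (14030 - (-54009/((3/2)*(-1/137)*366) - 2131/3608)) = 1937/568 + (14030 - (-54009/(-549/137) - 2131/3608)) = 1937/568 + (14030 - (-54009*(-137/549) - 2131/3608)) = 1937/568 + (14030 - (822137/61 - 2131/3608)) = 1937/568 + (14030 - 1*2966140305/220088) = 1937/568 + (14030 - 2966140305/220088) = 1937/568 + 121694335/220088 = 1086698324/1953281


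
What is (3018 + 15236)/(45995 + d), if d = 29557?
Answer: 9127/37776 ≈ 0.24161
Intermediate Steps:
(3018 + 15236)/(45995 + d) = (3018 + 15236)/(45995 + 29557) = 18254/75552 = 18254*(1/75552) = 9127/37776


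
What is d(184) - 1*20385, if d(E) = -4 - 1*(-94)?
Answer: -20295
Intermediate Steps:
d(E) = 90 (d(E) = -4 + 94 = 90)
d(184) - 1*20385 = 90 - 1*20385 = 90 - 20385 = -20295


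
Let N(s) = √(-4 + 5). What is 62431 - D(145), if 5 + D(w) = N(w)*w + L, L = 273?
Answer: 62018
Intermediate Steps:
N(s) = 1 (N(s) = √1 = 1)
D(w) = 268 + w (D(w) = -5 + (1*w + 273) = -5 + (w + 273) = -5 + (273 + w) = 268 + w)
62431 - D(145) = 62431 - (268 + 145) = 62431 - 1*413 = 62431 - 413 = 62018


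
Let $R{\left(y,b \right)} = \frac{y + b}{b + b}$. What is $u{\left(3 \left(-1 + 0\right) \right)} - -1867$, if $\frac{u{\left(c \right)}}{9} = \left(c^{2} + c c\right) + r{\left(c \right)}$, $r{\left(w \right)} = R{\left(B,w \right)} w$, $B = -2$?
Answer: $\frac{4013}{2} \approx 2006.5$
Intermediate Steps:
$R{\left(y,b \right)} = \frac{b + y}{2 b}$
$r{\left(w \right)} = -1 + \frac{w}{2}$ ($r{\left(w \right)} = \frac{w - 2}{2 w} w = \frac{-2 + w}{2 w} w = -1 + \frac{w}{2}$)
$u{\left(c \right)} = -9 + 18 c^{2} + \frac{9 c}{2}$ ($u{\left(c \right)} = 9 \left(\left(c^{2} + c c\right) + \left(-1 + \frac{c}{2}\right)\right) = 9 \left(\left(c^{2} + c^{2}\right) + \left(-1 + \frac{c}{2}\right)\right) = 9 \left(2 c^{2} + \left(-1 + \frac{c}{2}\right)\right) = 9 \left(-1 + \frac{c}{2} + 2 c^{2}\right) = -9 + 18 c^{2} + \frac{9 c}{2}$)
$u{\left(3 \left(-1 + 0\right) \right)} - -1867 = \left(-9 + 18 \left(3 \left(-1 + 0\right)\right)^{2} + \frac{9 \cdot 3 \left(-1 + 0\right)}{2}\right) - -1867 = \left(-9 + 18 \left(3 \left(-1\right)\right)^{2} + \frac{9 \cdot 3 \left(-1\right)}{2}\right) + 1867 = \left(-9 + 18 \left(-3\right)^{2} + \frac{9}{2} \left(-3\right)\right) + 1867 = \left(-9 + 18 \cdot 9 - \frac{27}{2}\right) + 1867 = \left(-9 + 162 - \frac{27}{2}\right) + 1867 = \frac{279}{2} + 1867 = \frac{4013}{2}$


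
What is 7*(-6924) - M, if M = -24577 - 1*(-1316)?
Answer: -25207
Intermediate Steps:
M = -23261 (M = -24577 + 1316 = -23261)
7*(-6924) - M = 7*(-6924) - 1*(-23261) = -48468 + 23261 = -25207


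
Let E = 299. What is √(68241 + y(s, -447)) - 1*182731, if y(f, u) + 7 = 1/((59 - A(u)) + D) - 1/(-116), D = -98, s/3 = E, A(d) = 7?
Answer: -182731 + √121426200759/1334 ≈ -1.8247e+5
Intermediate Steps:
s = 897 (s = 3*299 = 897)
y(f, u) = -18711/2668 (y(f, u) = -7 + (1/((59 - 1*7) - 98) - 1/(-116)) = -7 + (1/((59 - 7) - 98) - 1*(-1/116)) = -7 + (1/(52 - 98) + 1/116) = -7 + (1/(-46) + 1/116) = -7 + (-1/46 + 1/116) = -7 - 35/2668 = -18711/2668)
√(68241 + y(s, -447)) - 1*182731 = √(68241 - 18711/2668) - 1*182731 = √(182048277/2668) - 182731 = √121426200759/1334 - 182731 = -182731 + √121426200759/1334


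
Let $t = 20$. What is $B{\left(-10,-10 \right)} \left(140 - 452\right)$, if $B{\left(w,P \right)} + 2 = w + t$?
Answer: $-2496$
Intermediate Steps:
$B{\left(w,P \right)} = 18 + w$ ($B{\left(w,P \right)} = -2 + \left(w + 20\right) = -2 + \left(20 + w\right) = 18 + w$)
$B{\left(-10,-10 \right)} \left(140 - 452\right) = \left(18 - 10\right) \left(140 - 452\right) = 8 \left(-312\right) = -2496$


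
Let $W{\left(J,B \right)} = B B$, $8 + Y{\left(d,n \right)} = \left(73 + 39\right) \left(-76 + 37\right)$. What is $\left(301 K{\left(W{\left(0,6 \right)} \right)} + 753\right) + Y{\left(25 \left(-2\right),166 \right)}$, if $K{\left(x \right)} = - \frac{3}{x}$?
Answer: $- \frac{43777}{12} \approx -3648.1$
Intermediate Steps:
$Y{\left(d,n \right)} = -4376$ ($Y{\left(d,n \right)} = -8 + \left(73 + 39\right) \left(-76 + 37\right) = -8 + 112 \left(-39\right) = -8 - 4368 = -4376$)
$W{\left(J,B \right)} = B^{2}$
$\left(301 K{\left(W{\left(0,6 \right)} \right)} + 753\right) + Y{\left(25 \left(-2\right),166 \right)} = \left(301 \left(- \frac{3}{6^{2}}\right) + 753\right) - 4376 = \left(301 \left(- \frac{3}{36}\right) + 753\right) - 4376 = \left(301 \left(\left(-3\right) \frac{1}{36}\right) + 753\right) - 4376 = \left(301 \left(- \frac{1}{12}\right) + 753\right) - 4376 = \left(- \frac{301}{12} + 753\right) - 4376 = \frac{8735}{12} - 4376 = - \frac{43777}{12}$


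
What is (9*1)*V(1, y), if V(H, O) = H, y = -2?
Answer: 9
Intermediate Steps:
(9*1)*V(1, y) = (9*1)*1 = 9*1 = 9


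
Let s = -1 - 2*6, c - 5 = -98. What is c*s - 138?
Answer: 1071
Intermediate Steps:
c = -93 (c = 5 - 98 = -93)
s = -13 (s = -1 - 12 = -13)
c*s - 138 = -93*(-13) - 138 = 1209 - 138 = 1071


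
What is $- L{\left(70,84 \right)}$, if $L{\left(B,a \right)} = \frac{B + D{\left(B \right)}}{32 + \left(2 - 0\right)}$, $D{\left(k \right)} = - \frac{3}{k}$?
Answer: $- \frac{4897}{2380} \approx -2.0576$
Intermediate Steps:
$L{\left(B,a \right)} = - \frac{3}{34 B} + \frac{B}{34}$ ($L{\left(B,a \right)} = \frac{B - \frac{3}{B}}{32 + \left(2 - 0\right)} = \frac{B - \frac{3}{B}}{32 + \left(2 + \left(-4 + 4\right)\right)} = \frac{B - \frac{3}{B}}{32 + \left(2 + 0\right)} = \frac{B - \frac{3}{B}}{32 + 2} = \frac{B - \frac{3}{B}}{34} = \left(B - \frac{3}{B}\right) \frac{1}{34} = - \frac{3}{34 B} + \frac{B}{34}$)
$- L{\left(70,84 \right)} = - \frac{-3 + 70^{2}}{34 \cdot 70} = - \frac{-3 + 4900}{34 \cdot 70} = - \frac{4897}{34 \cdot 70} = \left(-1\right) \frac{4897}{2380} = - \frac{4897}{2380}$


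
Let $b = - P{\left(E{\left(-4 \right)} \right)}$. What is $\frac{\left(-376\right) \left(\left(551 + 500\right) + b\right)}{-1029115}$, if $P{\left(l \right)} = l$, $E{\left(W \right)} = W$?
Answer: $\frac{79336}{205823} \approx 0.38546$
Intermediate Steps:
$b = 4$ ($b = \left(-1\right) \left(-4\right) = 4$)
$\frac{\left(-376\right) \left(\left(551 + 500\right) + b\right)}{-1029115} = \frac{\left(-376\right) \left(\left(551 + 500\right) + 4\right)}{-1029115} = - 376 \left(1051 + 4\right) \left(- \frac{1}{1029115}\right) = \left(-376\right) 1055 \left(- \frac{1}{1029115}\right) = \left(-396680\right) \left(- \frac{1}{1029115}\right) = \frac{79336}{205823}$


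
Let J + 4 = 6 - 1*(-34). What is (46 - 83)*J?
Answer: -1332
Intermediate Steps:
J = 36 (J = -4 + (6 - 1*(-34)) = -4 + (6 + 34) = -4 + 40 = 36)
(46 - 83)*J = (46 - 83)*36 = -37*36 = -1332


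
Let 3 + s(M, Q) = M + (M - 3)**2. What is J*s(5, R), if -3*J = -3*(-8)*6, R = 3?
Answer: -288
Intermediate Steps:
s(M, Q) = -3 + M + (-3 + M)**2 (s(M, Q) = -3 + (M + (M - 3)**2) = -3 + (M + (-3 + M)**2) = -3 + M + (-3 + M)**2)
J = -48 (J = -(-3*(-8))*6/3 = -8*6 = -1/3*144 = -48)
J*s(5, R) = -48*(-3 + 5 + (-3 + 5)**2) = -48*(-3 + 5 + 2**2) = -48*(-3 + 5 + 4) = -48*6 = -288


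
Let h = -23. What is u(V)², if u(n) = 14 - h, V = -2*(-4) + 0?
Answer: 1369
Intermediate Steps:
V = 8 (V = 8 + 0 = 8)
u(n) = 37 (u(n) = 14 - 1*(-23) = 14 + 23 = 37)
u(V)² = 37² = 1369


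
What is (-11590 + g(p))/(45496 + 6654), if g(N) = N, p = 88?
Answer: -5751/26075 ≈ -0.22056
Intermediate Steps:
(-11590 + g(p))/(45496 + 6654) = (-11590 + 88)/(45496 + 6654) = -11502/52150 = -11502*1/52150 = -5751/26075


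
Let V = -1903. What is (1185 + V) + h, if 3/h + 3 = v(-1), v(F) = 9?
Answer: -1435/2 ≈ -717.50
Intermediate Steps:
h = ½ (h = 3/(-3 + 9) = 3/6 = 3*(⅙) = ½ ≈ 0.50000)
(1185 + V) + h = (1185 - 1903) + ½ = -718 + ½ = -1435/2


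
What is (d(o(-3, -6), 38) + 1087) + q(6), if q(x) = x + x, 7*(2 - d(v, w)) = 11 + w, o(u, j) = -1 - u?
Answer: 1094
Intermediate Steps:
d(v, w) = 3/7 - w/7 (d(v, w) = 2 - (11 + w)/7 = 2 + (-11/7 - w/7) = 3/7 - w/7)
q(x) = 2*x
(d(o(-3, -6), 38) + 1087) + q(6) = ((3/7 - ⅐*38) + 1087) + 2*6 = ((3/7 - 38/7) + 1087) + 12 = (-5 + 1087) + 12 = 1082 + 12 = 1094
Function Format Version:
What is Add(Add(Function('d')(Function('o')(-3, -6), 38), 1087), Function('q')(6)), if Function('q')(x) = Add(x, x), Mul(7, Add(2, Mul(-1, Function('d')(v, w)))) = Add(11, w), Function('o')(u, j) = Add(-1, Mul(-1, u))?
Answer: 1094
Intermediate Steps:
Function('d')(v, w) = Add(Rational(3, 7), Mul(Rational(-1, 7), w)) (Function('d')(v, w) = Add(2, Mul(Rational(-1, 7), Add(11, w))) = Add(2, Add(Rational(-11, 7), Mul(Rational(-1, 7), w))) = Add(Rational(3, 7), Mul(Rational(-1, 7), w)))
Function('q')(x) = Mul(2, x)
Add(Add(Function('d')(Function('o')(-3, -6), 38), 1087), Function('q')(6)) = Add(Add(Add(Rational(3, 7), Mul(Rational(-1, 7), 38)), 1087), Mul(2, 6)) = Add(Add(Add(Rational(3, 7), Rational(-38, 7)), 1087), 12) = Add(Add(-5, 1087), 12) = Add(1082, 12) = 1094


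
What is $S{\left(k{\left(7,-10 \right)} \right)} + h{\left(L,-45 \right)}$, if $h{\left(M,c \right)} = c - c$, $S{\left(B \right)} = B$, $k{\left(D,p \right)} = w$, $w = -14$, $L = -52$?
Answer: $-14$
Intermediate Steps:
$k{\left(D,p \right)} = -14$
$h{\left(M,c \right)} = 0$
$S{\left(k{\left(7,-10 \right)} \right)} + h{\left(L,-45 \right)} = -14 + 0 = -14$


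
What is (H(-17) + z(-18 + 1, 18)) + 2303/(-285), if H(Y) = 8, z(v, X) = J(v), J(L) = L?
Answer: -4868/285 ≈ -17.081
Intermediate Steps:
z(v, X) = v
(H(-17) + z(-18 + 1, 18)) + 2303/(-285) = (8 + (-18 + 1)) + 2303/(-285) = (8 - 17) + 2303*(-1/285) = -9 - 2303/285 = -4868/285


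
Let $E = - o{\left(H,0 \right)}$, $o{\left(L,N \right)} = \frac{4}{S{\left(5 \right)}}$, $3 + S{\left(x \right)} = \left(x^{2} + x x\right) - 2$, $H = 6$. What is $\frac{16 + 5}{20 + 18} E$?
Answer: $- \frac{14}{285} \approx -0.049123$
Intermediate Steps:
$S{\left(x \right)} = -5 + 2 x^{2}$ ($S{\left(x \right)} = -3 - \left(2 - x^{2} - x x\right) = -3 + \left(\left(x^{2} + x^{2}\right) - 2\right) = -3 + \left(2 x^{2} - 2\right) = -3 + \left(-2 + 2 x^{2}\right) = -5 + 2 x^{2}$)
$o{\left(L,N \right)} = \frac{4}{45}$ ($o{\left(L,N \right)} = \frac{4}{-5 + 2 \cdot 5^{2}} = \frac{4}{-5 + 2 \cdot 25} = \frac{4}{-5 + 50} = \frac{4}{45}$)
$E = - \frac{4}{45}$ ($E = \left(-1\right) \frac{4}{45} = - \frac{4}{45} \approx -0.088889$)
$\frac{16 + 5}{20 + 18} E = \frac{16 + 5}{20 + 18} \left(- \frac{4}{45}\right) = \frac{21}{38} \left(- \frac{4}{45}\right) = - \frac{14}{285}$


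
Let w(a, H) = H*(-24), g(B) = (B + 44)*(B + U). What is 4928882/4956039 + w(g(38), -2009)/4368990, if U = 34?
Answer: 3628866090934/3608814138435 ≈ 1.0056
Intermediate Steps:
g(B) = (34 + B)*(44 + B) (g(B) = (B + 44)*(B + 34) = (44 + B)*(34 + B) = (34 + B)*(44 + B))
w(a, H) = -24*H
4928882/4956039 + w(g(38), -2009)/4368990 = 4928882/4956039 - 24*(-2009)/4368990 = 4928882*(1/4956039) + 48216*(1/4368990) = 4928882/4956039 + 8036/728165 = 3628866090934/3608814138435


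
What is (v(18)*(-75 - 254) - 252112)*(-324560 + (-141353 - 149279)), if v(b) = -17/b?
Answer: 464718395036/3 ≈ 1.5491e+11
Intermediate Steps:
(v(18)*(-75 - 254) - 252112)*(-324560 + (-141353 - 149279)) = ((-17/18)*(-75 - 254) - 252112)*(-324560 + (-141353 - 149279)) = (-17*1/18*(-329) - 252112)*(-324560 - 290632) = (-17/18*(-329) - 252112)*(-615192) = (5593/18 - 252112)*(-615192) = -4532423/18*(-615192) = 464718395036/3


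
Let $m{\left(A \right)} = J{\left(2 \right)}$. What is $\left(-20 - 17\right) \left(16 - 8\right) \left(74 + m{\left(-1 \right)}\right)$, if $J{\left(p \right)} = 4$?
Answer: $-23088$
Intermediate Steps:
$m{\left(A \right)} = 4$
$\left(-20 - 17\right) \left(16 - 8\right) \left(74 + m{\left(-1 \right)}\right) = \left(-20 - 17\right) \left(16 - 8\right) \left(74 + 4\right) = - 37 \cdot 8 \cdot 78 = \left(-37\right) 624 = -23088$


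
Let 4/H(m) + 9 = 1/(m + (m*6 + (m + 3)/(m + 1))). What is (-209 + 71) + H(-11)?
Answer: -237708/1717 ≈ -138.44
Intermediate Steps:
H(m) = 4/(-9 + 1/(7*m + (3 + m)/(1 + m))) (H(m) = 4/(-9 + 1/(m + (m*6 + (m + 3)/(m + 1)))) = 4/(-9 + 1/(m + (6*m + (3 + m)/(1 + m)))) = 4/(-9 + 1/(7*m + (3 + m)/(1 + m))))
(-209 + 71) + H(-11) = (-209 + 71) + 4*(-3 - 8*(-11) - 7*(-11)²)/(26 + 63*(-11)² + 71*(-11)) = -138 + 4*(-3 + 88 - 7*121)/(26 + 63*121 - 781) = -138 + 4*(-3 + 88 - 847)/(26 + 7623 - 781) = -138 + 4*(-762)/6868 = -138 + 4*(1/6868)*(-762) = -138 - 762/1717 = -237708/1717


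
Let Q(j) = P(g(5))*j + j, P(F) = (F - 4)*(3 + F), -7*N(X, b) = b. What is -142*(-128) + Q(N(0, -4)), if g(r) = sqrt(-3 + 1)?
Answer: 127180/7 - 4*I*sqrt(2)/7 ≈ 18169.0 - 0.80812*I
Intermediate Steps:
N(X, b) = -b/7
g(r) = I*sqrt(2) (g(r) = sqrt(-2) = I*sqrt(2))
P(F) = (-4 + F)*(3 + F)
Q(j) = j + j*(-14 - I*sqrt(2)) (Q(j) = (-12 + (I*sqrt(2))**2 - I*sqrt(2))*j + j = (-12 - 2 - I*sqrt(2))*j + j = (-14 - I*sqrt(2))*j + j = j*(-14 - I*sqrt(2)) + j = j + j*(-14 - I*sqrt(2)))
-142*(-128) + Q(N(0, -4)) = -142*(-128) - (-1/7*(-4))*(13 + I*sqrt(2)) = 18176 - 1*4/7*(13 + I*sqrt(2)) = 18176 + (-52/7 - 4*I*sqrt(2)/7) = 127180/7 - 4*I*sqrt(2)/7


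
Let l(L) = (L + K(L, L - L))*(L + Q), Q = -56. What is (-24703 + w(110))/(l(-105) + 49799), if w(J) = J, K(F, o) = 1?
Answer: -24593/66543 ≈ -0.36958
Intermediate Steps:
l(L) = (1 + L)*(-56 + L) (l(L) = (L + 1)*(L - 56) = (1 + L)*(-56 + L))
(-24703 + w(110))/(l(-105) + 49799) = (-24703 + 110)/((-56 + (-105)² - 55*(-105)) + 49799) = -24593/((-56 + 11025 + 5775) + 49799) = -24593/(16744 + 49799) = -24593/66543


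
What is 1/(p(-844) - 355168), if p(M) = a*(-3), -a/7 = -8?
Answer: -1/355336 ≈ -2.8142e-6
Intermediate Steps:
a = 56 (a = -7*(-8) = 56)
p(M) = -168 (p(M) = 56*(-3) = -168)
1/(p(-844) - 355168) = 1/(-168 - 355168) = 1/(-355336) = -1/355336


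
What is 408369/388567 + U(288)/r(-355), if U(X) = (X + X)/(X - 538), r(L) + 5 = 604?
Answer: 30464721579/29093954125 ≈ 1.0471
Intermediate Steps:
r(L) = 599 (r(L) = -5 + 604 = 599)
U(X) = 2*X/(-538 + X) (U(X) = (2*X)/(-538 + X) = 2*X/(-538 + X))
408369/388567 + U(288)/r(-355) = 408369/388567 + (2*288/(-538 + 288))/599 = 408369*(1/388567) + (2*288/(-250))*(1/599) = 408369/388567 + (2*288*(-1/250))*(1/599) = 408369/388567 - 288/125*1/599 = 408369/388567 - 288/74875 = 30464721579/29093954125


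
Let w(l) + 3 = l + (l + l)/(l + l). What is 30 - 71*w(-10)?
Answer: 882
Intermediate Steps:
w(l) = -2 + l (w(l) = -3 + (l + (l + l)/(l + l)) = -3 + (l + (2*l)/((2*l))) = -3 + (l + (2*l)*(1/(2*l))) = -3 + (l + 1) = -3 + (1 + l) = -2 + l)
30 - 71*w(-10) = 30 - 71*(-2 - 10) = 30 - 71*(-12) = 30 + 852 = 882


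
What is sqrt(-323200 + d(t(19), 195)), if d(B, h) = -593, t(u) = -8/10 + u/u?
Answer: 3*I*sqrt(35977) ≈ 569.03*I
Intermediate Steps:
t(u) = 1/5 (t(u) = -8*1/10 + 1 = -4/5 + 1 = 1/5)
sqrt(-323200 + d(t(19), 195)) = sqrt(-323200 - 593) = sqrt(-323793) = 3*I*sqrt(35977)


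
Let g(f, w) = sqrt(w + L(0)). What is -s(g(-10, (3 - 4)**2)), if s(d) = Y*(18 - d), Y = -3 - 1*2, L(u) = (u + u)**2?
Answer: 85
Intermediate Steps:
L(u) = 4*u**2 (L(u) = (2*u)**2 = 4*u**2)
Y = -5 (Y = -3 - 2 = -5)
g(f, w) = sqrt(w) (g(f, w) = sqrt(w + 4*0**2) = sqrt(w + 4*0) = sqrt(w + 0) = sqrt(w))
s(d) = -90 + 5*d (s(d) = -5*(18 - d) = -90 + 5*d)
-s(g(-10, (3 - 4)**2)) = -(-90 + 5*sqrt((3 - 4)**2)) = -(-90 + 5*sqrt((-1)**2)) = -(-90 + 5*sqrt(1)) = -(-90 + 5*1) = -(-90 + 5) = -1*(-85) = 85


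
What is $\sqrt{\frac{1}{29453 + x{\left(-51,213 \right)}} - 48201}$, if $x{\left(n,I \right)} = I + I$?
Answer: $\frac{i \sqrt{43031666420962}}{29879} \approx 219.55 i$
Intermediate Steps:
$x{\left(n,I \right)} = 2 I$
$\sqrt{\frac{1}{29453 + x{\left(-51,213 \right)}} - 48201} = \sqrt{\frac{1}{29453 + 2 \cdot 213} - 48201} = \sqrt{\frac{1}{29453 + 426} - 48201} = \sqrt{\frac{1}{29879} - 48201} = \sqrt{- \frac{1440197678}{29879}} = \frac{i \sqrt{43031666420962}}{29879}$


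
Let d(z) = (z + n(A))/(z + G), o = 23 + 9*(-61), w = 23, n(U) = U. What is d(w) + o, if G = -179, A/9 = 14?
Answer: -82205/156 ≈ -526.96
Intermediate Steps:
A = 126 (A = 9*14 = 126)
o = -526 (o = 23 - 549 = -526)
d(z) = (126 + z)/(-179 + z) (d(z) = (z + 126)/(z - 179) = (126 + z)/(-179 + z))
d(w) + o = (126 + 23)/(-179 + 23) - 526 = 149/(-156) - 526 = -1/156*149 - 526 = -149/156 - 526 = -82205/156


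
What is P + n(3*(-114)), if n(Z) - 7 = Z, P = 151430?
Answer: 151095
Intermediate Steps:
n(Z) = 7 + Z
P + n(3*(-114)) = 151430 + (7 + 3*(-114)) = 151430 + (7 - 342) = 151430 - 335 = 151095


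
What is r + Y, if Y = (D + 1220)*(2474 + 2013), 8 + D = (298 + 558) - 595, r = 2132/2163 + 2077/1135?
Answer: 16225996664126/2455005 ≈ 6.6094e+6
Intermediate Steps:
r = 6912371/2455005 (r = 2132*(1/2163) + 2077*(1/1135) = 2132/2163 + 2077/1135 = 6912371/2455005 ≈ 2.8156)
D = 253 (D = -8 + ((298 + 558) - 595) = -8 + (856 - 595) = -8 + 261 = 253)
Y = 6609351 (Y = (253 + 1220)*(2474 + 2013) = 1473*4487 = 6609351)
r + Y = 6912371/2455005 + 6609351 = 16225996664126/2455005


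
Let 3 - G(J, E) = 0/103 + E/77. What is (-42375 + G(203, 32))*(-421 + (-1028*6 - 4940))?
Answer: 5373627372/11 ≈ 4.8851e+8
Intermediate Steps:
G(J, E) = 3 - E/77 (G(J, E) = 3 - (0/103 + E/77) = 3 - (0*(1/103) + E*(1/77)) = 3 - (0 + E/77) = 3 - E/77)
(-42375 + G(203, 32))*(-421 + (-1028*6 - 4940)) = (-42375 + (3 - 1/77*32))*(-421 + (-1028*6 - 4940)) = (-42375 + (3 - 32/77))*(-421 + (-6168 - 4940)) = (-42375 + 199/77)*(-421 - 11108) = -3262676/77*(-11529) = 5373627372/11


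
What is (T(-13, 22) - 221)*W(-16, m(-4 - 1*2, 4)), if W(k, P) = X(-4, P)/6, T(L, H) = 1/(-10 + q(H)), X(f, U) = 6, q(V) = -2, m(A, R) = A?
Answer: -2653/12 ≈ -221.08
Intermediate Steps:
T(L, H) = -1/12 (T(L, H) = 1/(-10 - 2) = 1/(-12) = -1/12)
W(k, P) = 1 (W(k, P) = 6/6 = 6*(⅙) = 1)
(T(-13, 22) - 221)*W(-16, m(-4 - 1*2, 4)) = (-1/12 - 221)*1 = -2653/12*1 = -2653/12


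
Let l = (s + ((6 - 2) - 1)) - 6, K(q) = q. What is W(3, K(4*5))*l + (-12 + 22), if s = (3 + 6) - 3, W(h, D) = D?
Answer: 70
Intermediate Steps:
s = 6 (s = 9 - 3 = 6)
l = 3 (l = (6 + ((6 - 2) - 1)) - 6 = (6 + (4 - 1)) - 6 = (6 + 3) - 6 = 9 - 6 = 3)
W(3, K(4*5))*l + (-12 + 22) = (4*5)*3 + (-12 + 22) = 20*3 + 10 = 60 + 10 = 70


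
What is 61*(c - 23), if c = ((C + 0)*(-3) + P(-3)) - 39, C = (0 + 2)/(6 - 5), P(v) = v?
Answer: -4331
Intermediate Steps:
C = 2 (C = 2/1 = 2*1 = 2)
c = -48 (c = ((2 + 0)*(-3) - 3) - 39 = (2*(-3) - 3) - 39 = (-6 - 3) - 39 = -9 - 39 = -48)
61*(c - 23) = 61*(-48 - 23) = 61*(-71) = -4331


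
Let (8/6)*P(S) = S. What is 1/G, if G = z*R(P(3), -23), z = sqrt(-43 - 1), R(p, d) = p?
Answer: -2*I*sqrt(11)/99 ≈ -0.067003*I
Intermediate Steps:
P(S) = 3*S/4
z = 2*I*sqrt(11) (z = sqrt(-44) = 2*I*sqrt(11) ≈ 6.6332*I)
G = 9*I*sqrt(11)/2 (G = (2*I*sqrt(11))*((3/4)*3) = (2*I*sqrt(11))*(9/4) = 9*I*sqrt(11)/2 ≈ 14.925*I)
1/G = 1/(9*I*sqrt(11)/2) = -2*I*sqrt(11)/99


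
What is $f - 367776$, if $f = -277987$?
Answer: $-645763$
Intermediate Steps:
$f - 367776 = -277987 - 367776 = -645763$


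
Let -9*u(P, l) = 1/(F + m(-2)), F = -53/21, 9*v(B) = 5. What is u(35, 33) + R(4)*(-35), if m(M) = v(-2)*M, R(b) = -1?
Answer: 8022/229 ≈ 35.031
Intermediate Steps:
v(B) = 5/9 (v(B) = (⅑)*5 = 5/9)
m(M) = 5*M/9
F = -53/21 (F = -53*1/21 = -53/21 ≈ -2.5238)
u(P, l) = 7/229 (u(P, l) = -1/(9*(-53/21 + (5/9)*(-2))) = -1/(9*(-53/21 - 10/9)) = -1/(9*(-229/63)) = -⅑*(-63/229) = 7/229)
u(35, 33) + R(4)*(-35) = 7/229 - 1*(-35) = 7/229 + 35 = 8022/229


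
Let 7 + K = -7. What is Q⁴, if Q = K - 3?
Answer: 83521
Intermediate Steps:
K = -14 (K = -7 - 7 = -14)
Q = -17 (Q = -14 - 3 = -17)
Q⁴ = (-17)⁴ = 83521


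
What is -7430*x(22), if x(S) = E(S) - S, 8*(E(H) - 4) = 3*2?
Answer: 256335/2 ≈ 1.2817e+5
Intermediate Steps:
E(H) = 19/4 (E(H) = 4 + (3*2)/8 = 4 + (⅛)*6 = 4 + ¾ = 19/4)
x(S) = 19/4 - S
-7430*x(22) = -7430*(19/4 - 1*22) = -7430*(19/4 - 22) = -7430*(-69/4) = 256335/2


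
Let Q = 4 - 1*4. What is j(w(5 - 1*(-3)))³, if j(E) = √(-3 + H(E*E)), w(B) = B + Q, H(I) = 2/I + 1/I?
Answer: -567*I*√21/512 ≈ -5.0748*I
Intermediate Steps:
Q = 0 (Q = 4 - 4 = 0)
H(I) = 3/I (H(I) = 2/I + 1/I = 3/I)
w(B) = B (w(B) = B + 0 = B)
j(E) = √(-3 + 3/E²) (j(E) = √(-3 + 3/((E*E))) = √(-3 + 3/(E²)) = √(-3 + 3/E²))
j(w(5 - 1*(-3)))³ = (√(-3 + 3/(5 - 1*(-3))²))³ = (√(-3 + 3/(5 + 3)²))³ = (√(-3 + 3/8²))³ = (√(-3 + 3*(1/64)))³ = (√(-3 + 3/64))³ = (√(-189/64))³ = (3*I*√21/8)³ = -567*I*√21/512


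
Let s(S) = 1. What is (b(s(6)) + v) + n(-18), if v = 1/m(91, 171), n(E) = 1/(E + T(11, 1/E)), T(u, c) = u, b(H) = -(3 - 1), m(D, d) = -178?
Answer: -2677/1246 ≈ -2.1485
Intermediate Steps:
b(H) = -2 (b(H) = -1*2 = -2)
n(E) = 1/(11 + E) (n(E) = 1/(E + 11) = 1/(11 + E))
v = -1/178 (v = 1/(-178) = -1/178 ≈ -0.0056180)
(b(s(6)) + v) + n(-18) = (-2 - 1/178) + 1/(11 - 18) = -357/178 + 1/(-7) = -357/178 - 1/7 = -2677/1246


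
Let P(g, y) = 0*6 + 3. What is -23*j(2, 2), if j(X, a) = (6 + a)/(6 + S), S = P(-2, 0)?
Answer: -184/9 ≈ -20.444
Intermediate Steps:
P(g, y) = 3 (P(g, y) = 0 + 3 = 3)
S = 3
j(X, a) = 2/3 + a/9 (j(X, a) = (6 + a)/(6 + 3) = (6 + a)/9 = (6 + a)*(1/9) = 2/3 + a/9)
-23*j(2, 2) = -23*(2/3 + (1/9)*2) = -23*(2/3 + 2/9) = -23*8/9 = -184/9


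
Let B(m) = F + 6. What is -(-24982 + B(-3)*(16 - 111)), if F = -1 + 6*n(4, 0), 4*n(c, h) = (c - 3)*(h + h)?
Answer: 25457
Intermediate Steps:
n(c, h) = h*(-3 + c)/2 (n(c, h) = ((c - 3)*(h + h))/4 = ((-3 + c)*(2*h))/4 = (2*h*(-3 + c))/4 = h*(-3 + c)/2)
F = -1 (F = -1 + 6*((½)*0*(-3 + 4)) = -1 + 6*((½)*0*1) = -1 + 6*0 = -1 + 0 = -1)
B(m) = 5 (B(m) = -1 + 6 = 5)
-(-24982 + B(-3)*(16 - 111)) = -(-24982 + 5*(16 - 111)) = -(-24982 + 5*(-95)) = -(-24982 - 475) = -1*(-25457) = 25457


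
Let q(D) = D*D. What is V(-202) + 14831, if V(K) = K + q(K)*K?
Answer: -8227779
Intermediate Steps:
q(D) = D²
V(K) = K + K³ (V(K) = K + K²*K = K + K³)
V(-202) + 14831 = (-202 + (-202)³) + 14831 = (-202 - 8242408) + 14831 = -8242610 + 14831 = -8227779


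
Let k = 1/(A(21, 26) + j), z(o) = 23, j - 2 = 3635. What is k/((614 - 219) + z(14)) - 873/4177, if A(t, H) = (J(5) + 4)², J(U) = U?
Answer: -1356746075/6491575948 ≈ -0.20900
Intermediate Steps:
j = 3637 (j = 2 + 3635 = 3637)
A(t, H) = 81 (A(t, H) = (5 + 4)² = 9² = 81)
k = 1/3718 (k = 1/(81 + 3637) = 1/3718 ≈ 0.00026896)
k/((614 - 219) + z(14)) - 873/4177 = 1/(3718*((614 - 219) + 23)) - 873/4177 = 1/(3718*(395 + 23)) - 873*1/4177 = (1/3718)/418 - 873/4177 = (1/3718)*(1/418) - 873/4177 = 1/1554124 - 873/4177 = -1356746075/6491575948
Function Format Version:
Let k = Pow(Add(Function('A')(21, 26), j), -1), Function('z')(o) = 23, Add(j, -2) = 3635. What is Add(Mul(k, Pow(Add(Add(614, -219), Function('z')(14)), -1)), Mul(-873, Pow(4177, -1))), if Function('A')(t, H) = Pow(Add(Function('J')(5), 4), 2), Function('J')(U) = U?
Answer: Rational(-1356746075, 6491575948) ≈ -0.20900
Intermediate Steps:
j = 3637 (j = Add(2, 3635) = 3637)
Function('A')(t, H) = 81 (Function('A')(t, H) = Pow(Add(5, 4), 2) = Pow(9, 2) = 81)
k = Rational(1, 3718) (k = Pow(Add(81, 3637), -1) = Pow(3718, -1) = Rational(1, 3718) ≈ 0.00026896)
Add(Mul(k, Pow(Add(Add(614, -219), Function('z')(14)), -1)), Mul(-873, Pow(4177, -1))) = Add(Mul(Rational(1, 3718), Pow(Add(Add(614, -219), 23), -1)), Mul(-873, Pow(4177, -1))) = Add(Mul(Rational(1, 3718), Pow(Add(395, 23), -1)), Mul(-873, Rational(1, 4177))) = Add(Mul(Rational(1, 3718), Pow(418, -1)), Rational(-873, 4177)) = Add(Mul(Rational(1, 3718), Rational(1, 418)), Rational(-873, 4177)) = Add(Rational(1, 1554124), Rational(-873, 4177)) = Rational(-1356746075, 6491575948)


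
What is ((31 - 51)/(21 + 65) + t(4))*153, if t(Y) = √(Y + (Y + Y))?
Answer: -1530/43 + 306*√3 ≈ 494.43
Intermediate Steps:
t(Y) = √3*√Y (t(Y) = √(Y + 2*Y) = √(3*Y) = √3*√Y)
((31 - 51)/(21 + 65) + t(4))*153 = ((31 - 51)/(21 + 65) + √3*√4)*153 = (-20/86 + √3*2)*153 = (-20*1/86 + 2*√3)*153 = (-10/43 + 2*√3)*153 = -1530/43 + 306*√3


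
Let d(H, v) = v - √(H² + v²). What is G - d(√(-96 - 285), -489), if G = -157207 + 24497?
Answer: -132221 + 2*√59685 ≈ -1.3173e+5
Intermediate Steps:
G = -132710
G - d(√(-96 - 285), -489) = -132710 - (-489 - √((√(-96 - 285))² + (-489)²)) = -132710 - (-489 - √((√(-381))² + 239121)) = -132710 - (-489 - √((I*√381)² + 239121)) = -132710 - (-489 - √(-381 + 239121)) = -132710 - (-489 - √238740) = -132710 - (-489 - 2*√59685) = -132710 + (489 + 2*√59685) = -132221 + 2*√59685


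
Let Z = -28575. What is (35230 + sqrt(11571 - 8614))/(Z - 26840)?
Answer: -7046/11083 - sqrt(2957)/55415 ≈ -0.63673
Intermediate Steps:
(35230 + sqrt(11571 - 8614))/(Z - 26840) = (35230 + sqrt(11571 - 8614))/(-28575 - 26840) = (35230 + sqrt(2957))/(-55415) = (35230 + sqrt(2957))*(-1/55415) = -7046/11083 - sqrt(2957)/55415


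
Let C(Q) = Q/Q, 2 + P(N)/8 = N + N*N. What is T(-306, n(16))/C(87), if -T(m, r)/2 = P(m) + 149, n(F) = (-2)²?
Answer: -1493546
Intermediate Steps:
P(N) = -16 + 8*N + 8*N² (P(N) = -16 + 8*(N + N*N) = -16 + 8*(N + N²) = -16 + (8*N + 8*N²) = -16 + 8*N + 8*N²)
n(F) = 4
T(m, r) = -266 - 16*m - 16*m² (T(m, r) = -2*((-16 + 8*m + 8*m²) + 149) = -2*(133 + 8*m + 8*m²) = -266 - 16*m - 16*m²)
C(Q) = 1
T(-306, n(16))/C(87) = (-266 - 16*(-306) - 16*(-306)²)/1 = (-266 + 4896 - 16*93636)*1 = (-266 + 4896 - 1498176)*1 = -1493546*1 = -1493546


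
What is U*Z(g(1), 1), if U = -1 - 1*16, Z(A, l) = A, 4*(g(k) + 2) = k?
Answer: 119/4 ≈ 29.750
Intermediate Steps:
g(k) = -2 + k/4
U = -17 (U = -1 - 16 = -17)
U*Z(g(1), 1) = -17*(-2 + (¼)*1) = -17*(-2 + ¼) = -17*(-7/4) = 119/4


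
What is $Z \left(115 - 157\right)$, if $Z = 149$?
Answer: $-6258$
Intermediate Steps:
$Z \left(115 - 157\right) = 149 \left(115 - 157\right) = 149 \left(-42\right) = -6258$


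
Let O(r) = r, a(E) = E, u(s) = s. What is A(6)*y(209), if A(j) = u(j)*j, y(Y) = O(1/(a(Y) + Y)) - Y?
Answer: -1572498/209 ≈ -7523.9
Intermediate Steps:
y(Y) = 1/(2*Y) - Y (y(Y) = 1/(Y + Y) - Y = 1/(2*Y) - Y)
A(j) = j² (A(j) = j*j = j²)
A(6)*y(209) = 6²*((½)/209 - 1*209) = 36*((½)*(1/209) - 209) = 36*(1/418 - 209) = 36*(-87361/418) = -1572498/209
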